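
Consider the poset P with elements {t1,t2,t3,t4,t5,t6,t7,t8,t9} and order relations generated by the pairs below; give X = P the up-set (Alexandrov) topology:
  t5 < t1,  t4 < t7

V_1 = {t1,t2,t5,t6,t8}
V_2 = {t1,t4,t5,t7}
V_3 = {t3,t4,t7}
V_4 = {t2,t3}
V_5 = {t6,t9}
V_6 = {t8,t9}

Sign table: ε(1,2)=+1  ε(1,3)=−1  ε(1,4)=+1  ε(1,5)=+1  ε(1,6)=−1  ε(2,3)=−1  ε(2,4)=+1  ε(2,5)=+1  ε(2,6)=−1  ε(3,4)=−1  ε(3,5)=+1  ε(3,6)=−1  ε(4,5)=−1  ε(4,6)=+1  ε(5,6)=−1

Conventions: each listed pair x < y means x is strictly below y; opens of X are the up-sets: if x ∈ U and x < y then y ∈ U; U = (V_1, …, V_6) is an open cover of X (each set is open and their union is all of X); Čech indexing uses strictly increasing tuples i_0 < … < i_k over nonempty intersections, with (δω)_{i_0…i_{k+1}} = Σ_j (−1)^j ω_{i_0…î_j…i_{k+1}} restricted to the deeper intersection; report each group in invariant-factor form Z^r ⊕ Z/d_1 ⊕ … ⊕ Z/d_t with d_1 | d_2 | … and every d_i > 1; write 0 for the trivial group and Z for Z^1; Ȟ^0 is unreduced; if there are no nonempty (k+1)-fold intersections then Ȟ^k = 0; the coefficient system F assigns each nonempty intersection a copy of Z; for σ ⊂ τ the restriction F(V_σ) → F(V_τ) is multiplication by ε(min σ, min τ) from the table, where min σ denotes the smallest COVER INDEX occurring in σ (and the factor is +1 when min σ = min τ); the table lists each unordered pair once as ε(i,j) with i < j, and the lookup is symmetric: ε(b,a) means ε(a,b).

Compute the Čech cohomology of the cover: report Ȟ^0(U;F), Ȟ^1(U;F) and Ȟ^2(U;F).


Ȟ^0 ≅ Z; Ȟ^1 ≅ Z^2; Ȟ^2 ≅ 0

intersection data:
  V12={t1,t5} V14={t2} V15={t6} V16={t8} V23={t4,t7} V34={t3} V56={t9}
C dims 6,7; δ0: rk 5, SNF 1^5
Ȟ^0 = (6 − 5) − 0 = 1, so Ȟ^0 ≅ Z
Ȟ^1 = (7 − 0) − 5 = 2, so Ȟ^1 ≅ Z^2
Ȟ^2 = (0 − 0) − 0 = 0, so Ȟ^2 ≅ 0


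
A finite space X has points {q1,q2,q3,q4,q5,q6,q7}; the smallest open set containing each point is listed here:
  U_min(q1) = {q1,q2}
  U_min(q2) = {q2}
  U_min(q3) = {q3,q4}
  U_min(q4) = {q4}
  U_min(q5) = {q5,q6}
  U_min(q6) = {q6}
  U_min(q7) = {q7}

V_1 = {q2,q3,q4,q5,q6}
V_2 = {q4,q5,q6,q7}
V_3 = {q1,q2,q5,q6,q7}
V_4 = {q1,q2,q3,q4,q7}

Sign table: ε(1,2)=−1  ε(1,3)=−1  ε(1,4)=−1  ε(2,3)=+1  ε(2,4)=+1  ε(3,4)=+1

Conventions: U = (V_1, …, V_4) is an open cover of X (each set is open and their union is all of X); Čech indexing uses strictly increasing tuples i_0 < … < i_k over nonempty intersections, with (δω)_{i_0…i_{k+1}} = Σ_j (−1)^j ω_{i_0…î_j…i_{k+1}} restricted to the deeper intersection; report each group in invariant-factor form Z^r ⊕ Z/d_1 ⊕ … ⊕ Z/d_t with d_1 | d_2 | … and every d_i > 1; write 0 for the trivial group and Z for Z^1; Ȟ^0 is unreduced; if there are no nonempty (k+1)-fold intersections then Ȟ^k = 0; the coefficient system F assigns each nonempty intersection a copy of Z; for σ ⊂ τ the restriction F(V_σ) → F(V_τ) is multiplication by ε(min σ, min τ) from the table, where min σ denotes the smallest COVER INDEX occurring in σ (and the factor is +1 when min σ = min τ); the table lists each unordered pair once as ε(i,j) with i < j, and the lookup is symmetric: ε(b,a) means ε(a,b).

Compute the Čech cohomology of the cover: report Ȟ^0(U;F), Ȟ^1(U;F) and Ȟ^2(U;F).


nonempty intersections:
  V12={q4,q5,q6} V13={q2,q5,q6} V14={q2,q3,q4} V23={q5,q6,q7} V24={q4,q7} V34={q1,q2,q7}
  V123={q5,q6} V124={q4} V134={q2} V234={q7}
C dims 4,6,4; δ0: rk 3, SNF 1^3; δ1: rk 3, SNF 1^3
Ȟ^0: (4−3)−0=1 ⇒ Z
Ȟ^1: (6−3)−3=0 ⇒ 0
Ȟ^2: (4−0)−3=1 ⇒ Z

Ȟ^0 ≅ Z, Ȟ^1 ≅ 0 and Ȟ^2 ≅ Z


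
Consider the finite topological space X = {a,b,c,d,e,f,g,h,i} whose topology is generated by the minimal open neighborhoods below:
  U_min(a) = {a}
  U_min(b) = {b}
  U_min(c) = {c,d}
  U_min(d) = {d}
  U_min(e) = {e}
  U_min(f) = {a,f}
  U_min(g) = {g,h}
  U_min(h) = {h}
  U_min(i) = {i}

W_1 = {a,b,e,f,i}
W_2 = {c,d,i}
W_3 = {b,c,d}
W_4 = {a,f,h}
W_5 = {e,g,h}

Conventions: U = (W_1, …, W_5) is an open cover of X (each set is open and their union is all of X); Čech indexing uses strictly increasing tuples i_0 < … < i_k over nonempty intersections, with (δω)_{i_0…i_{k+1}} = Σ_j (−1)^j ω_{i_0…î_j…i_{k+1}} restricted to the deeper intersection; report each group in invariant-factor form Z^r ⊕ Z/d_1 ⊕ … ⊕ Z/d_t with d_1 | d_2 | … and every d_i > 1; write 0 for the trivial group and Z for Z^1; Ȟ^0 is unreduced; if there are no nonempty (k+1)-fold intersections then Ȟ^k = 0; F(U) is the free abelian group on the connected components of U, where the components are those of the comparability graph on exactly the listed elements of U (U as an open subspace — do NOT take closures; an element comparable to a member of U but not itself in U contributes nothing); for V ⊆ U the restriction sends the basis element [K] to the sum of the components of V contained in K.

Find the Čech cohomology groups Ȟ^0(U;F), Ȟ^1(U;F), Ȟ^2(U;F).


cover nerve:
  W12={i} W13={b} W14={a,f} W15={e} W23={c,d} W45={h}
components per intersection:
  W1: {a,f} {b} {e} {i}
  W2: {c,d} {i}
  W3: {b} {c,d}
  W4: {a,f} {h}
  W5: {e} {g,h}
  W12: {i}
  W13: {b}
  W14: {a,f}
  W15: {e}
  W23: {c,d}
  W45: {h}
C dims 12,6; δ0: rk 6, SNF 1^6
Ȟ^0: (12−6)−0=6 ⇒ Z^6
Ȟ^1: (6−0)−6=0 ⇒ 0
Ȟ^2: (0−0)−0=0 ⇒ 0

Ȟ^0(U;F) ≅ Z^6; Ȟ^1(U;F) ≅ 0; Ȟ^2(U;F) ≅ 0


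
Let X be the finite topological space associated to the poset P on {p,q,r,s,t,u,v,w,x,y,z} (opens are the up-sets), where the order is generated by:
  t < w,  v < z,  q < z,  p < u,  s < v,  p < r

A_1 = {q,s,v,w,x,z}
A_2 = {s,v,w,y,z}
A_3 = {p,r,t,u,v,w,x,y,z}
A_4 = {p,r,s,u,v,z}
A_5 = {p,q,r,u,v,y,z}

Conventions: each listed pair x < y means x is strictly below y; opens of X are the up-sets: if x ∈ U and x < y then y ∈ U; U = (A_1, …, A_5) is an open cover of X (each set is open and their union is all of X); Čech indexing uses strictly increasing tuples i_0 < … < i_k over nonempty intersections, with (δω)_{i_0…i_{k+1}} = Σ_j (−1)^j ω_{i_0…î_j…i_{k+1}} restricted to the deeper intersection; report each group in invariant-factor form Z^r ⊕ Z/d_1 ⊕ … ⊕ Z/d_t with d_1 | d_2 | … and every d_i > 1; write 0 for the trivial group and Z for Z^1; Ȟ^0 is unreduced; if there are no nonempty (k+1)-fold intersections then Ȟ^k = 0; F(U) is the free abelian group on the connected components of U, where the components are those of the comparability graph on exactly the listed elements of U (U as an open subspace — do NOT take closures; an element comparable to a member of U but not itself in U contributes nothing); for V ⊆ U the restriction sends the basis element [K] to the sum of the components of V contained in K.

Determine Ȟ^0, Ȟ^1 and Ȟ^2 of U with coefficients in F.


Ȟ^0 ≅ Z^5,  Ȟ^1 ≅ 0,  Ȟ^2 ≅ 0

nonempty intersections:
  A12={s,v,w,z} A13={v,w,x,z} A14={s,v,z} A15={q,v,z} A23={v,w,y,z} A24={s,v,z} A25={v,y,z} A34={p,r,u,v,z} A35={p,r,u,v,y,z} A45={p,r,u,v,z}
  A123={v,w,z} A124={s,v,z} A125={v,z} A134={v,z} A135={v,z} A145={v,z} A234={v,z} A235={v,y,z} A245={v,z} A345={p,r,u,v,z}
  A1234={v,z} A1235={v,z} A1245={v,z} A1345={v,z} A2345={v,z}
  A12345={v,z}
components per intersection:
  A1: {q,s,v,z} {w} {x}
  A2: {s,v,z} {w} {y}
  A3: {p,r,u} {t,w} {v,z} {x} {y}
  A4: {p,r,u} {s,v,z}
  A5: {p,r,u} {q,v,z} {y}
  A12: {s,v,z} {w}
  A13: {v,z} {w} {x}
  A14: {s,v,z}
  A15: {q,v,z}
  A23: {v,z} {w} {y}
  A24: {s,v,z}
  A25: {v,z} {y}
  A34: {p,r,u} {v,z}
  A35: {p,r,u} {v,z} {y}
  A45: {p,r,u} {v,z}
  A123: {v,z} {w}
  A124: {s,v,z}
  A125: {v,z}
  A134: {v,z}
  A135: {v,z}
  A145: {v,z}
  A234: {v,z}
  A235: {v,z} {y}
  A245: {v,z}
  A345: {p,r,u} {v,z}
  A1234: {v,z}
  A1235: {v,z}
  A1245: {v,z}
  A1345: {v,z}
  A2345: {v,z}
  A12345: {v,z}
C dims 16,20,13,5; δ0: rk 11, SNF 1^11; δ1: rk 9, SNF 1^9; δ2: rk 4, SNF 1^4
Ȟ^0: (16−11)−0=5 ⇒ Z^5
Ȟ^1: (20−9)−11=0 ⇒ 0
Ȟ^2: (13−4)−9=0 ⇒ 0


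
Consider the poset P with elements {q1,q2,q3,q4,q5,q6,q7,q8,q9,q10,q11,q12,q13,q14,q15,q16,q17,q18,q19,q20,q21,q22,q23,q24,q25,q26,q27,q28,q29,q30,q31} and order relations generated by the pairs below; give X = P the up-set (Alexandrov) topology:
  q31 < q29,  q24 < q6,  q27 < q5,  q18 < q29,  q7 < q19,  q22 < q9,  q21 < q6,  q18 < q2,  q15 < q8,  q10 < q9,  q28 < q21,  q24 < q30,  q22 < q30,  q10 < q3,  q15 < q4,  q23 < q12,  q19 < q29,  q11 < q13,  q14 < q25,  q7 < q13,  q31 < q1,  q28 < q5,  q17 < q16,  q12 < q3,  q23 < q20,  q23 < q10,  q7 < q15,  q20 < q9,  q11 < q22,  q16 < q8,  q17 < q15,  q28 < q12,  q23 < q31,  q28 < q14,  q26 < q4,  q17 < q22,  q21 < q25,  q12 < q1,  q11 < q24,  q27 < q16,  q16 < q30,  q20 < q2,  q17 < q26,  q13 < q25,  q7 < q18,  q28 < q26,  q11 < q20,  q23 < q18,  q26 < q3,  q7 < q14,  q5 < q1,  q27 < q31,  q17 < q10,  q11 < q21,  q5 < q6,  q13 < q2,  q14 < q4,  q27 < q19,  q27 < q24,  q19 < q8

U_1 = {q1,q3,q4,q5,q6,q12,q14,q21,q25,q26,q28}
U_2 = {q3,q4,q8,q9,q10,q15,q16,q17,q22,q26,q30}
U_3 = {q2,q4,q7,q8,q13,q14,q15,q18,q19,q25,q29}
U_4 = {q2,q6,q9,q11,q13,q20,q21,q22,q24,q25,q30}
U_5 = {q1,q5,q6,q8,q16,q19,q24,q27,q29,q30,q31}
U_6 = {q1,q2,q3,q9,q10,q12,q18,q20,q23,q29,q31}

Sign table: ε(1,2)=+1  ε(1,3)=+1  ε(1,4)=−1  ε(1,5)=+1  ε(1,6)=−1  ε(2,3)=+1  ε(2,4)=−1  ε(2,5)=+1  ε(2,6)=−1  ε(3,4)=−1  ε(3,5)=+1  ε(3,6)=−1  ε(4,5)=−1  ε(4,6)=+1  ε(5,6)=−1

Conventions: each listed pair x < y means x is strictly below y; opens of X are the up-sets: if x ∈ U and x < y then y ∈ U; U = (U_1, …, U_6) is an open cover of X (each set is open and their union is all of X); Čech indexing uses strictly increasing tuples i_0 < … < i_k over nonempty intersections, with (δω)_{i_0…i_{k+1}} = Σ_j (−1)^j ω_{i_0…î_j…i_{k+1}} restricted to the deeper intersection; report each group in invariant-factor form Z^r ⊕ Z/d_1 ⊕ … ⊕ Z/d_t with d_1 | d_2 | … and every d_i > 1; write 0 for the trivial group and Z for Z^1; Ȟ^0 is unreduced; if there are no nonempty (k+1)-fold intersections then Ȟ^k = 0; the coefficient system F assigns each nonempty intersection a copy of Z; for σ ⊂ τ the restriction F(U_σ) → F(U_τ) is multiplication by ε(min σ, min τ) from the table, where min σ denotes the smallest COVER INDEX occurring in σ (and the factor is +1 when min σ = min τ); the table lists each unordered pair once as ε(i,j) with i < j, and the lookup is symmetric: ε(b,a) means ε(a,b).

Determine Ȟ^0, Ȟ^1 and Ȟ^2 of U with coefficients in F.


Ȟ^0 ≅ Z,  Ȟ^1 ≅ 0,  Ȟ^2 ≅ Z/2

cover nerve:
  U12={q3,q4,q26} U13={q4,q14,q25} U14={q6,q21,q25} U15={q1,q5,q6} U16={q1,q3,q12} U23={q4,q8,q15} U24={q9,q22,q30} U25={q8,q16,q30} U26={q3,q9,q10} U34={q2,q13,q25} U35={q8,q19,q29} U36={q2,q18,q29} U45={q6,q24,q30} U46={q2,q9,q20} U56={q1,q29,q31}
  U123={q4} U126={q3} U134={q25} U145={q6} U156={q1} U235={q8} U245={q30} U246={q9} U346={q2} U356={q29}
C dims 6,15,10; δ0: rk 5, SNF 1^5; δ1: rk 10, SNF 1^9·2
Ȟ^0: (6−5)−0=1 ⇒ Z
Ȟ^1: (15−10)−5=0 ⇒ 0
Ȟ^2: (10−0)−10=0 plus torsion [2] ⇒ Z/2


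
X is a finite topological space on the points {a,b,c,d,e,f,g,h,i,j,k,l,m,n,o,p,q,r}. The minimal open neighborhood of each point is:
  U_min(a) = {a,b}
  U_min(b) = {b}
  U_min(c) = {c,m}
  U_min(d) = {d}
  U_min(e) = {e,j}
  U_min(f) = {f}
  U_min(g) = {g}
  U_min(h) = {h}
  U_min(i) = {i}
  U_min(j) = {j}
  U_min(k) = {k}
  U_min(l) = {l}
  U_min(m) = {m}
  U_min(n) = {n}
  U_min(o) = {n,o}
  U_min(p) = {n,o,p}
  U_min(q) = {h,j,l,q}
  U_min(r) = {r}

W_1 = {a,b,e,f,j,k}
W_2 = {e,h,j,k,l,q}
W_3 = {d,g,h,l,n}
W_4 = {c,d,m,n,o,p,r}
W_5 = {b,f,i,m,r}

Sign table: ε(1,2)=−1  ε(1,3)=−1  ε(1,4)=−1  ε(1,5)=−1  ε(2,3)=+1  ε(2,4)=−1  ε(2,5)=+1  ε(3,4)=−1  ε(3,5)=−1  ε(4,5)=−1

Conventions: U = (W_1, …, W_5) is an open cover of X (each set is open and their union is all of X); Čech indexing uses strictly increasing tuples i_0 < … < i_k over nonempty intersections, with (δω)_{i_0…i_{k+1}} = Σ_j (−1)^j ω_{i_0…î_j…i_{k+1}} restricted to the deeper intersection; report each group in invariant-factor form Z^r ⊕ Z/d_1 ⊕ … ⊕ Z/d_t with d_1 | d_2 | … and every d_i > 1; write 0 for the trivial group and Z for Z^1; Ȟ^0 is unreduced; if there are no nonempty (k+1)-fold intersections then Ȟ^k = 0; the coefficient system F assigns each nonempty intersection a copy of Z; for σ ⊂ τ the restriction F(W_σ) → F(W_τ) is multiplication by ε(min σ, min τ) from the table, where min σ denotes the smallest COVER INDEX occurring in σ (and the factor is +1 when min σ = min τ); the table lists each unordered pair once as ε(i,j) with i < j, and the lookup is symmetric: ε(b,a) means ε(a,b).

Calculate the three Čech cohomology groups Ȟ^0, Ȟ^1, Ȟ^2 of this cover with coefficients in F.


nerve of the cover:
  W12={e,j,k} W15={b,f} W23={h,l} W34={d,n} W45={m,r}
C dims 5,5; δ0: rk 4, SNF 1^4
Ȟ^0 = (5 − 4) − 0 = 1, so Ȟ^0 ≅ Z
Ȟ^1 = (5 − 0) − 4 = 1, so Ȟ^1 ≅ Z
Ȟ^2 = (0 − 0) − 0 = 0, so Ȟ^2 ≅ 0

Ȟ^0(U;F) ≅ Z, Ȟ^1(U;F) ≅ Z and Ȟ^2(U;F) ≅ 0


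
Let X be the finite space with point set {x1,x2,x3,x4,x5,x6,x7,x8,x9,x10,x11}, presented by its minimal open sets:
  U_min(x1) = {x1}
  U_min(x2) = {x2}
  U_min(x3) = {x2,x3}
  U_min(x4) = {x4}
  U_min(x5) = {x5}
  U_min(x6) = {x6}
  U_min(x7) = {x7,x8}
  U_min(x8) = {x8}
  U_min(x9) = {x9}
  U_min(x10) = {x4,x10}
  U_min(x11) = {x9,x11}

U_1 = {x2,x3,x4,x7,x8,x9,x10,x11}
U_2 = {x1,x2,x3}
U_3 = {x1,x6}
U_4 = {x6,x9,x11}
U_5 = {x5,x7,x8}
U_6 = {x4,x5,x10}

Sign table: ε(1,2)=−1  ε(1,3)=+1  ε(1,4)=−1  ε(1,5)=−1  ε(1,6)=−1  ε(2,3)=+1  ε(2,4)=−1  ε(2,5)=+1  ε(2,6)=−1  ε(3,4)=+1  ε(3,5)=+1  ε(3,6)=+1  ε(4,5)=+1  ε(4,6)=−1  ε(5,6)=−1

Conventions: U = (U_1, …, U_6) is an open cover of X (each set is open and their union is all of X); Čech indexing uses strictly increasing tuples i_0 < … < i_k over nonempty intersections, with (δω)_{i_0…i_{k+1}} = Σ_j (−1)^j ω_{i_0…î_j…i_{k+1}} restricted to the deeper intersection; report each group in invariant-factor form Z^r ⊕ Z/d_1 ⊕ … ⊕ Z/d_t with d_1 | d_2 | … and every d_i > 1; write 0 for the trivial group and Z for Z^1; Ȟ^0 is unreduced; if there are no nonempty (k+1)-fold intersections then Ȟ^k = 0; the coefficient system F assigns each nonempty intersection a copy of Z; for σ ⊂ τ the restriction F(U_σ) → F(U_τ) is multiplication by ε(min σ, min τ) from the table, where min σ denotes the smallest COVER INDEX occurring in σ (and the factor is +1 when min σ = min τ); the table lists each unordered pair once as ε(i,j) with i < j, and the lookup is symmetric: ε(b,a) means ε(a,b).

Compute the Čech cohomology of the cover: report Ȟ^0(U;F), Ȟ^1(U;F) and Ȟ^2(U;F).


Ȟ^0 ≅ 0,  Ȟ^1 ≅ Z ⊕ Z/2,  Ȟ^2 ≅ 0

nerve of the cover:
  U12={x2,x3} U14={x9,x11} U15={x7,x8} U16={x4,x10} U23={x1} U34={x6} U56={x5}
C dims 6,7; δ0: rk 6, SNF 1^5·2
Ȟ^0 = (6 − 6) − 0 = 0, so Ȟ^0 ≅ 0
Ȟ^1 = (7 − 0) − 6 = 1 plus torsion [2], so Ȟ^1 ≅ Z ⊕ Z/2
Ȟ^2 = (0 − 0) − 0 = 0, so Ȟ^2 ≅ 0


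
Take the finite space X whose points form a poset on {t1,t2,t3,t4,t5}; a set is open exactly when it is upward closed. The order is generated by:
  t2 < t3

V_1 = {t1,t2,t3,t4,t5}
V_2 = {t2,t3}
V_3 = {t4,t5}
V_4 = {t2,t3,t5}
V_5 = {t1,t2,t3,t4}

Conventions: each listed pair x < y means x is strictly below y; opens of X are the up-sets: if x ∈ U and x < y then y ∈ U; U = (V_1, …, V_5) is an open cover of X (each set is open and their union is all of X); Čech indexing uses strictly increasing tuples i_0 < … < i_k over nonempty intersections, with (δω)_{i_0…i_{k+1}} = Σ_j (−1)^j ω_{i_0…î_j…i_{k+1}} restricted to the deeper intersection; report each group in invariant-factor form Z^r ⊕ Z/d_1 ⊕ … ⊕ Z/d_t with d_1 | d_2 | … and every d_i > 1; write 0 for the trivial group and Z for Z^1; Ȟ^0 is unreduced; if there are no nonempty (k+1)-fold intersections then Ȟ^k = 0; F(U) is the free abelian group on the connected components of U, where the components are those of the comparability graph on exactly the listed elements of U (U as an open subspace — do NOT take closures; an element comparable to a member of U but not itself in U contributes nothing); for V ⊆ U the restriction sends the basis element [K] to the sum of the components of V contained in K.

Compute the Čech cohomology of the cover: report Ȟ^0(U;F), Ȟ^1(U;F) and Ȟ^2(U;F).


cover nerve:
  V12={t2,t3} V13={t4,t5} V14={t2,t3,t5} V15={t1,t2,t3,t4} V24={t2,t3} V25={t2,t3} V34={t5} V35={t4} V45={t2,t3}
  V124={t2,t3} V125={t2,t3} V134={t5} V135={t4} V145={t2,t3} V245={t2,t3}
  V1245={t2,t3}
components per intersection:
  V1: {t1} {t2,t3} {t4} {t5}
  V2: {t2,t3}
  V3: {t4} {t5}
  V4: {t2,t3} {t5}
  V5: {t1} {t2,t3} {t4}
  V12: {t2,t3}
  V13: {t4} {t5}
  V14: {t2,t3} {t5}
  V15: {t1} {t2,t3} {t4}
  V24: {t2,t3}
  V25: {t2,t3}
  V34: {t5}
  V35: {t4}
  V45: {t2,t3}
  V124: {t2,t3}
  V125: {t2,t3}
  V134: {t5}
  V135: {t4}
  V145: {t2,t3}
  V245: {t2,t3}
  V1245: {t2,t3}
C dims 12,13,6,1; δ0: rk 8, SNF 1^8; δ1: rk 5, SNF 1^5; δ2: rk 1, SNF 1^1
Ȟ^0: (12−8)−0=4 ⇒ Z^4
Ȟ^1: (13−5)−8=0 ⇒ 0
Ȟ^2: (6−1)−5=0 ⇒ 0

Ȟ^0(U;F) ≅ Z^4, Ȟ^1(U;F) ≅ 0, Ȟ^2(U;F) ≅ 0


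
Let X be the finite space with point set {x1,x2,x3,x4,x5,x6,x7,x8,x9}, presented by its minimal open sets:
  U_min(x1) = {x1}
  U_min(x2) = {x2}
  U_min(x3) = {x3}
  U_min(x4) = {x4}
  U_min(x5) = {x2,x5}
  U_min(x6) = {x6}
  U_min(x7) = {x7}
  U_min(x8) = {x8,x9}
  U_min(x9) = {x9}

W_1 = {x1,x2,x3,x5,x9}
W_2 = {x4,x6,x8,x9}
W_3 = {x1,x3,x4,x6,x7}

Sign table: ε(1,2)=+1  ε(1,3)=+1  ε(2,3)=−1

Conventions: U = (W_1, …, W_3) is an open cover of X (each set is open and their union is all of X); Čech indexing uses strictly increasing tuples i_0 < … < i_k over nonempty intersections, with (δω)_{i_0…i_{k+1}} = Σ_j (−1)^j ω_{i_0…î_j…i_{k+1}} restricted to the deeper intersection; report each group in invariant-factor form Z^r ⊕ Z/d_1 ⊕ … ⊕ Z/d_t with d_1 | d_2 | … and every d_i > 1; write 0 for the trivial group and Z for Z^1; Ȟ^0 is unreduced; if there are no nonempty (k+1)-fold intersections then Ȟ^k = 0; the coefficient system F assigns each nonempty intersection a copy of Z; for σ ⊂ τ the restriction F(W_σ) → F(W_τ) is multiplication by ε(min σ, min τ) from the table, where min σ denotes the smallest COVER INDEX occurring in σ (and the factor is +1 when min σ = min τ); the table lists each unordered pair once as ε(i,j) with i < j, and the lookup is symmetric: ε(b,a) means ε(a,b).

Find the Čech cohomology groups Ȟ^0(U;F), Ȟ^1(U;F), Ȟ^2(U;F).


cover nerve:
  W12={x9} W13={x1,x3} W23={x4,x6}
C dims 3,3; δ0: rk 3, SNF 1^2·2
Ȟ^0: (3−3)−0=0 ⇒ 0
Ȟ^1: (3−0)−3=0 plus torsion [2] ⇒ Z/2
Ȟ^2: (0−0)−0=0 ⇒ 0

Ȟ^0(U;F) ≅ 0; Ȟ^1(U;F) ≅ Z/2; Ȟ^2(U;F) ≅ 0


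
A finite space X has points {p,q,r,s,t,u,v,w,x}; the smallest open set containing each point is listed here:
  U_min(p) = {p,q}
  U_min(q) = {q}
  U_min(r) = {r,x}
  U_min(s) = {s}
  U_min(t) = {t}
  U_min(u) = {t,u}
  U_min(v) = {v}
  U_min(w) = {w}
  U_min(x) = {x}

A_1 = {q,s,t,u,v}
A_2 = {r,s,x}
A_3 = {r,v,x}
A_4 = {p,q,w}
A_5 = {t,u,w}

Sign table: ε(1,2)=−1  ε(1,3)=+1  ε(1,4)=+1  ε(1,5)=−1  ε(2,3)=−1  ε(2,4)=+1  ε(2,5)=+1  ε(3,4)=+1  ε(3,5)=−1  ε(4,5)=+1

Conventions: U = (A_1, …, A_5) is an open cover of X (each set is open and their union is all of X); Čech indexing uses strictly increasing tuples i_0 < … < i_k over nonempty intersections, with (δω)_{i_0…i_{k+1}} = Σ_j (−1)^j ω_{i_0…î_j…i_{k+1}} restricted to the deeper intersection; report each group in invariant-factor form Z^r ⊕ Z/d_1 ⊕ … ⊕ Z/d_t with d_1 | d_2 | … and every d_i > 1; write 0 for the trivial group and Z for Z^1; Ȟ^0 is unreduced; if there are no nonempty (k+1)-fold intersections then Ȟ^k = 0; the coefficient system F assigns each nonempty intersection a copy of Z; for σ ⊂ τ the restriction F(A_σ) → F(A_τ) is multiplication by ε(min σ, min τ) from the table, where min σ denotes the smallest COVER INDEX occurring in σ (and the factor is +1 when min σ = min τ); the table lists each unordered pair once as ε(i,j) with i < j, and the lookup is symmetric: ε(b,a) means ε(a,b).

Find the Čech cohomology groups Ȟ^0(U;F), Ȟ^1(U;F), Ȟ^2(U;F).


nerve simplices:
  A12={s} A13={v} A14={q} A15={t,u} A23={r,x} A45={w}
C dims 5,6; δ0: rk 5, SNF 1^4·2
degree 0: 5−5−0 = 0 → Ȟ^0 ≅ 0
degree 1: 6−0−5 = 1 plus torsion [2] → Ȟ^1 ≅ Z ⊕ Z/2
degree 2: 0−0−0 = 0 → Ȟ^2 ≅ 0

Ȟ^0 ≅ 0, Ȟ^1 ≅ Z ⊕ Z/2, Ȟ^2 ≅ 0


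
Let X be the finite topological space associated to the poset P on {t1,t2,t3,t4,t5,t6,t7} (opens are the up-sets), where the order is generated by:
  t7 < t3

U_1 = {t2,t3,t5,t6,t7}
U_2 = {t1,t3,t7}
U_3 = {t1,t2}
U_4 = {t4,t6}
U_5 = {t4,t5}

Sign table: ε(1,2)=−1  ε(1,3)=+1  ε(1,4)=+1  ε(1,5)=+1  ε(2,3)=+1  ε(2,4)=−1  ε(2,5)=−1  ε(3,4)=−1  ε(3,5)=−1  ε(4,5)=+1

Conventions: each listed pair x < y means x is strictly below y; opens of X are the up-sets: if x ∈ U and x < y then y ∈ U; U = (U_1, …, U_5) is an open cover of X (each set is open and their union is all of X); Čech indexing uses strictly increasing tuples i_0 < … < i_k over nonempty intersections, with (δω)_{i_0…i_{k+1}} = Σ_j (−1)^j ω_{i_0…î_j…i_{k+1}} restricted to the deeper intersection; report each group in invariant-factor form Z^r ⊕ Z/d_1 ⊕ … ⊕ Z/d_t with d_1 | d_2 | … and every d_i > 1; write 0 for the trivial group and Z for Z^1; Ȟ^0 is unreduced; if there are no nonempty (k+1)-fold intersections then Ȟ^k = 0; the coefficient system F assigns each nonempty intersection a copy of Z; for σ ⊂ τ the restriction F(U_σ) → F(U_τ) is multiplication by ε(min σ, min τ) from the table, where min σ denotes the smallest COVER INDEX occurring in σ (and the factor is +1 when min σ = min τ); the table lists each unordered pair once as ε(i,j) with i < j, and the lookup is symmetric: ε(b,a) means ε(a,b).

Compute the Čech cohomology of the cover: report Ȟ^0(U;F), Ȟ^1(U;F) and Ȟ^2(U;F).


nonempty intersections:
  U12={t3,t7} U13={t2} U14={t6} U15={t5} U23={t1} U45={t4}
C dims 5,6; δ0: rk 5, SNF 1^4·2
Ȟ^0: (5−5)−0=0 ⇒ 0
Ȟ^1: (6−0)−5=1 plus torsion [2] ⇒ Z ⊕ Z/2
Ȟ^2: (0−0)−0=0 ⇒ 0

Ȟ^0 = 0; Ȟ^1 = Z ⊕ Z/2; Ȟ^2 = 0


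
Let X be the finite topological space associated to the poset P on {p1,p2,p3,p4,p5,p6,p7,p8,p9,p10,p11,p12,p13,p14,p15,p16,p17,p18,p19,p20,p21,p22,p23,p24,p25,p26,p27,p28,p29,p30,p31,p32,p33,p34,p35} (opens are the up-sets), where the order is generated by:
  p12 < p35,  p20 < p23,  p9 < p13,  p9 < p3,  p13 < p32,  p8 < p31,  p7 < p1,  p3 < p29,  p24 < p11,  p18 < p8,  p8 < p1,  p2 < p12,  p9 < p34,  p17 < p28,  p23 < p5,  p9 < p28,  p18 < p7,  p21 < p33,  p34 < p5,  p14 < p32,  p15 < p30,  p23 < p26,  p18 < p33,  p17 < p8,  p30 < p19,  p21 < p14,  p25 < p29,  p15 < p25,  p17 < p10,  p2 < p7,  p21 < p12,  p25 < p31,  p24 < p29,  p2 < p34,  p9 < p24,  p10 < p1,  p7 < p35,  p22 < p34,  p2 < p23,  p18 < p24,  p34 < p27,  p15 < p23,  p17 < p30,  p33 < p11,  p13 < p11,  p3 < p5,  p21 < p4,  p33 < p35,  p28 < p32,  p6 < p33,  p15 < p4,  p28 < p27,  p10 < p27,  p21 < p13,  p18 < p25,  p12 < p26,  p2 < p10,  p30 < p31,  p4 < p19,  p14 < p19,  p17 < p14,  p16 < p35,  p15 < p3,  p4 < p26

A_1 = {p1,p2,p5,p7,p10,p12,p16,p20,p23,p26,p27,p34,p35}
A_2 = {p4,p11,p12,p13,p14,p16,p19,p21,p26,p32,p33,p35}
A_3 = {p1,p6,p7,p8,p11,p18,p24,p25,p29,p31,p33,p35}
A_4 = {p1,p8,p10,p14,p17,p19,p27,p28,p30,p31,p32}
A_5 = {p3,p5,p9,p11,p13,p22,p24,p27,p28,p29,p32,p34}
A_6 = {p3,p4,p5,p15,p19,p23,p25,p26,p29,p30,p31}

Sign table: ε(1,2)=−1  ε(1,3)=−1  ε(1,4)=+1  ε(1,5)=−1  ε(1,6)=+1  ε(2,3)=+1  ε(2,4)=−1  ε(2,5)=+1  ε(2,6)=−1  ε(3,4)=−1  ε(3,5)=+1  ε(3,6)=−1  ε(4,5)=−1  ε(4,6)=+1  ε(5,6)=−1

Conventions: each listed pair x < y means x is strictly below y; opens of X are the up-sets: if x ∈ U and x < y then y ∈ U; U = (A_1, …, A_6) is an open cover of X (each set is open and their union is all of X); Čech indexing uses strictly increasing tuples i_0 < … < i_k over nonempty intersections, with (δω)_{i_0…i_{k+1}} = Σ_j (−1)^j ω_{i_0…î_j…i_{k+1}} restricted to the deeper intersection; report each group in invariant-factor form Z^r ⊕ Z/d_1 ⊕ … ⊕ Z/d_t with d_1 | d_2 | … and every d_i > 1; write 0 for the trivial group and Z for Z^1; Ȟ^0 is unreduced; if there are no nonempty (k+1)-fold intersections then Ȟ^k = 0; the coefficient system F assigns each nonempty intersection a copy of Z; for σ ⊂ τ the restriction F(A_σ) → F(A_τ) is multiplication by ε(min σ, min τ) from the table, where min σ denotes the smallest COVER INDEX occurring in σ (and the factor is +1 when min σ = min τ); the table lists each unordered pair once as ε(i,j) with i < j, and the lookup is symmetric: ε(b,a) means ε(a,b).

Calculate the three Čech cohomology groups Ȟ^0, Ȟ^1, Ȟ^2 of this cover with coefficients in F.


cover nerve:
  A12={p12,p16,p26,p35} A13={p1,p7,p35} A14={p1,p10,p27} A15={p5,p27,p34} A16={p5,p23,p26} A23={p11,p33,p35} A24={p14,p19,p32} A25={p11,p13,p32} A26={p4,p19,p26} A34={p1,p8,p31} A35={p11,p24,p29} A36={p25,p29,p31} A45={p27,p28,p32} A46={p19,p30,p31} A56={p3,p5,p29}
  A123={p35} A126={p26} A134={p1} A145={p27} A156={p5} A235={p11} A245={p32} A246={p19} A346={p31} A356={p29}
C dims 6,15,10; δ0: rk 5, SNF 1^5; δ1: rk 10, SNF 1^9·2
Ȟ^0: (6−5)−0=1 ⇒ Z
Ȟ^1: (15−10)−5=0 ⇒ 0
Ȟ^2: (10−0)−10=0 plus torsion [2] ⇒ Z/2

Ȟ^0 ≅ Z, Ȟ^1 ≅ 0, Ȟ^2 ≅ Z/2


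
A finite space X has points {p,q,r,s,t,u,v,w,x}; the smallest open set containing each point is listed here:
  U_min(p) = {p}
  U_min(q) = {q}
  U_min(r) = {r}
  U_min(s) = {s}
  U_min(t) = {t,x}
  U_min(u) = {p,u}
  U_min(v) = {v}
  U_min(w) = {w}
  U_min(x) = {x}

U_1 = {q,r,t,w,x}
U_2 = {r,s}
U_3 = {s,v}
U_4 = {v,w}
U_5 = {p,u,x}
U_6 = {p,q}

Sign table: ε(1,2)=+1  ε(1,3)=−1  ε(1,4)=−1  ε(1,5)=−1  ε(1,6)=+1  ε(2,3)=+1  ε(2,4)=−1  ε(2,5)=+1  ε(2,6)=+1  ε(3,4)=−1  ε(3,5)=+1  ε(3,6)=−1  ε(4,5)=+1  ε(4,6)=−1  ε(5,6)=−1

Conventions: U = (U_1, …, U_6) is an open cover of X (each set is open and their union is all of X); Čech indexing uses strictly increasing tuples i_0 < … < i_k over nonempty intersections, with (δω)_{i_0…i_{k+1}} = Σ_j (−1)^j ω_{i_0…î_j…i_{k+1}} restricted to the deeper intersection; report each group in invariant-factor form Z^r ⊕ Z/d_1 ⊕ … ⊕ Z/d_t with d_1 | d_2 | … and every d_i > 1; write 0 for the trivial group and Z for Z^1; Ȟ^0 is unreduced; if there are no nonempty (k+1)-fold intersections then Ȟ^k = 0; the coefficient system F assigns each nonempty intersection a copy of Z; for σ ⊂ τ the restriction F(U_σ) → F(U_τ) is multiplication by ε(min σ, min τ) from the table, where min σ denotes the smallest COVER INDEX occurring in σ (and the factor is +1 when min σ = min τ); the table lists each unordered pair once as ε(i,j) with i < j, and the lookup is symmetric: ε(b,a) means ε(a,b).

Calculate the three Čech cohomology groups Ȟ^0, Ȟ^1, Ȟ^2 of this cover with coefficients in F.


Ȟ^0 = Z,  Ȟ^1 = Z^2,  Ȟ^2 = 0

cover nerve:
  U12={r} U14={w} U15={x} U16={q} U23={s} U34={v} U56={p}
C dims 6,7; δ0: rk 5, SNF 1^5
Ȟ^0: (6−5)−0=1 ⇒ Z
Ȟ^1: (7−0)−5=2 ⇒ Z^2
Ȟ^2: (0−0)−0=0 ⇒ 0


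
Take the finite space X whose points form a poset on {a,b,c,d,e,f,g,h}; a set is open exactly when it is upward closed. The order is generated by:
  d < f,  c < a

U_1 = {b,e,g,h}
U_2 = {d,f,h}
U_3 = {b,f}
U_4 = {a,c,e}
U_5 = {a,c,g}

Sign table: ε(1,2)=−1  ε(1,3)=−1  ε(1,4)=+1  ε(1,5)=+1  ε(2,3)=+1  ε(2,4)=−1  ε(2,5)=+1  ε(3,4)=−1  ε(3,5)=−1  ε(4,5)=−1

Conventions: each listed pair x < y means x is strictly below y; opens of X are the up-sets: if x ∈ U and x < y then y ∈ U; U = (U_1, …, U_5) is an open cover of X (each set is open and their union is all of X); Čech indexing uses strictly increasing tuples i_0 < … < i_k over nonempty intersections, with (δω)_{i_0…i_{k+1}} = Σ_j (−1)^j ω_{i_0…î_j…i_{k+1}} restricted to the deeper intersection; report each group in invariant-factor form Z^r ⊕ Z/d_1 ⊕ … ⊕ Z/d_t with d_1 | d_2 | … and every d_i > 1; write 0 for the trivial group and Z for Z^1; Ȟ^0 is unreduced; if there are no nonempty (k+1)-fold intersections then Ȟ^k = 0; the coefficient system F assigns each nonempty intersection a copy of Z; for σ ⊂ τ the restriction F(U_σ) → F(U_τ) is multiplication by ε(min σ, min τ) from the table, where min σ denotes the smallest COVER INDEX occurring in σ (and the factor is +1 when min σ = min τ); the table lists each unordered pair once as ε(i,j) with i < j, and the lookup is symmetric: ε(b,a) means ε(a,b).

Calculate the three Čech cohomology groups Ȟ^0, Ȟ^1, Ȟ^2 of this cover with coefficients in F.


Ȟ^0(U;F) ≅ 0,  Ȟ^1(U;F) ≅ Z ⊕ Z/2,  Ȟ^2(U;F) ≅ 0

nerve of the cover:
  U12={h} U13={b} U14={e} U15={g} U23={f} U45={a,c}
C dims 5,6; δ0: rk 5, SNF 1^4·2
Ȟ^0 = (5 − 5) − 0 = 0, so Ȟ^0 ≅ 0
Ȟ^1 = (6 − 0) − 5 = 1 plus torsion [2], so Ȟ^1 ≅ Z ⊕ Z/2
Ȟ^2 = (0 − 0) − 0 = 0, so Ȟ^2 ≅ 0


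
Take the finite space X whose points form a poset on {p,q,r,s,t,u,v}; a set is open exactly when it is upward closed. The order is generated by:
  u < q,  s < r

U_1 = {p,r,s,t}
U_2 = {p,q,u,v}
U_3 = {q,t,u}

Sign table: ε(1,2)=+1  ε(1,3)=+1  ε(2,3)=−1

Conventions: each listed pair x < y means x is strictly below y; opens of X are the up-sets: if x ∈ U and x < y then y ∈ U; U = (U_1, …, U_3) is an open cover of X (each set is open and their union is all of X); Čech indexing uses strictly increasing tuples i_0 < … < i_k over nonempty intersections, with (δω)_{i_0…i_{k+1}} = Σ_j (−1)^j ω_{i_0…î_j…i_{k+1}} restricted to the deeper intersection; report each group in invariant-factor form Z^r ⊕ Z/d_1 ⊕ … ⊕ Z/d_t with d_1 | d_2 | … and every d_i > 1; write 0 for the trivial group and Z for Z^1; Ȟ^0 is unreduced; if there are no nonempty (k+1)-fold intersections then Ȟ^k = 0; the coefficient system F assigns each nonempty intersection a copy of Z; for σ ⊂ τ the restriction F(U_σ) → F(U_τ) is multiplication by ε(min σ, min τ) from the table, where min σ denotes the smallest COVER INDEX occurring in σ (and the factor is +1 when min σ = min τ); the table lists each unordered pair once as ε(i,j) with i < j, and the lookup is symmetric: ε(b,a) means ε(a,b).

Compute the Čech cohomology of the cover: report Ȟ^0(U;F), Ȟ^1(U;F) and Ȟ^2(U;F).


Ȟ^0 ≅ 0, Ȟ^1 ≅ Z/2 and Ȟ^2 ≅ 0

cover nerve:
  U12={p} U13={t} U23={q,u}
C dims 3,3; δ0: rk 3, SNF 1^2·2
Ȟ^0: (3−3)−0=0 ⇒ 0
Ȟ^1: (3−0)−3=0 plus torsion [2] ⇒ Z/2
Ȟ^2: (0−0)−0=0 ⇒ 0


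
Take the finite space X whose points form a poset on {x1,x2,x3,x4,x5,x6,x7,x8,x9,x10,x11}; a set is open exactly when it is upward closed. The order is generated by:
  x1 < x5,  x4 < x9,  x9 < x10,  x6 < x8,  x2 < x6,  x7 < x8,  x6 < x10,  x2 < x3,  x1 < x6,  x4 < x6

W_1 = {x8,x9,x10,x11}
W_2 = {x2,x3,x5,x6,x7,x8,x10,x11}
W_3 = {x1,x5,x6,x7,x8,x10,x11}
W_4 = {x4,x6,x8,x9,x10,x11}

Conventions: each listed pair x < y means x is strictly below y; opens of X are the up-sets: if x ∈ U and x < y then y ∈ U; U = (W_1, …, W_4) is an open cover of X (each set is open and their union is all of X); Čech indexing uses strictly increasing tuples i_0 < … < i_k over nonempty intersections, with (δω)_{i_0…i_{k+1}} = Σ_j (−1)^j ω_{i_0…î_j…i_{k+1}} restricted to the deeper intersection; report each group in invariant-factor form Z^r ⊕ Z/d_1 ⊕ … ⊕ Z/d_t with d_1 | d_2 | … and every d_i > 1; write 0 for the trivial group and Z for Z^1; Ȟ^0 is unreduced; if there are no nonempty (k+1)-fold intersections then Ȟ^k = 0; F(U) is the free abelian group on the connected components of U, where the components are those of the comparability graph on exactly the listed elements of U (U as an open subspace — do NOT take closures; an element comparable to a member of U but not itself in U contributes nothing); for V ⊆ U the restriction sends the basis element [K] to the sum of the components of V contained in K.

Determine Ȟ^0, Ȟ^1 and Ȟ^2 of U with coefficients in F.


Ȟ^0 ≅ Z^2; Ȟ^1 ≅ 0; Ȟ^2 ≅ 0

nonempty overlaps:
  W12={x8,x10,x11} W13={x8,x10,x11} W14={x8,x9,x10,x11} W23={x5,x6,x7,x8,x10,x11} W24={x6,x8,x10,x11} W34={x6,x8,x10,x11}
  W123={x8,x10,x11} W124={x8,x10,x11} W134={x8,x10,x11} W234={x6,x8,x10,x11}
  W1234={x8,x10,x11}
components per intersection:
  W1: {x8} {x9,x10} {x11}
  W2: {x2,x3,x6,x7,x8,x10} {x5} {x11}
  W3: {x1,x5,x6,x7,x8,x10} {x11}
  W4: {x4,x6,x8,x9,x10} {x11}
  W12: {x8} {x10} {x11}
  W13: {x8} {x10} {x11}
  W14: {x8} {x9,x10} {x11}
  W23: {x5} {x6,x7,x8,x10} {x11}
  W24: {x6,x8,x10} {x11}
  W34: {x6,x8,x10} {x11}
  W123: {x8} {x10} {x11}
  W124: {x8} {x10} {x11}
  W134: {x8} {x10} {x11}
  W234: {x6,x8,x10} {x11}
  W1234: {x8} {x10} {x11}
C dims 10,16,11,3; δ0: rk 8, SNF 1^8; δ1: rk 8, SNF 1^8; δ2: rk 3, SNF 1^3
degree 0: 10−8−0 = 2 → Ȟ^0 ≅ Z^2
degree 1: 16−8−8 = 0 → Ȟ^1 ≅ 0
degree 2: 11−3−8 = 0 → Ȟ^2 ≅ 0


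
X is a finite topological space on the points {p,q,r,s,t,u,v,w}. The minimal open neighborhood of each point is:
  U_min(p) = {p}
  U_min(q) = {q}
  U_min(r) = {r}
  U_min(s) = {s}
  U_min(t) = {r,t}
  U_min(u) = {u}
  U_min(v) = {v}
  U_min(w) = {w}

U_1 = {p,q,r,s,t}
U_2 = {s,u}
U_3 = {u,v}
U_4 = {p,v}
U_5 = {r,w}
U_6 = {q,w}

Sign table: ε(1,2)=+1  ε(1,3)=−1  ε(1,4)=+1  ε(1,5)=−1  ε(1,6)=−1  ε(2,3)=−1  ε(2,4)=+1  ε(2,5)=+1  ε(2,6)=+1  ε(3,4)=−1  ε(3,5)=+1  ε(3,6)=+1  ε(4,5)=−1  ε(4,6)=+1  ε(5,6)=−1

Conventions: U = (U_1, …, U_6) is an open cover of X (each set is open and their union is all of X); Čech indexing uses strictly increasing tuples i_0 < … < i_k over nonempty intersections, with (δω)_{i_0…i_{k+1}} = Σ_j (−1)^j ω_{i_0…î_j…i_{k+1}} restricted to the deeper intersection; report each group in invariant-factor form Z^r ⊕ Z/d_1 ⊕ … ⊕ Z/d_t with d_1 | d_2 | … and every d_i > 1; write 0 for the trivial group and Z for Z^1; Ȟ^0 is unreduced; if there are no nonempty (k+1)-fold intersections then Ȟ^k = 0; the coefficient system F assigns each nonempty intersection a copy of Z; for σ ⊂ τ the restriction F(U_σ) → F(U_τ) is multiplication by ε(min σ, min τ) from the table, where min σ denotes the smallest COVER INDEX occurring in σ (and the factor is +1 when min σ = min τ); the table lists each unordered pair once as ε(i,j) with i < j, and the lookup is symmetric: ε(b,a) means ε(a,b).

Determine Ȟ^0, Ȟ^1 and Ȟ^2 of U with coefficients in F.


nonempty intersections:
  U12={s} U14={p} U15={r} U16={q} U23={u} U34={v} U56={w}
C dims 6,7; δ0: rk 6, SNF 1^5·2
Ȟ^0: (6−6)−0=0 ⇒ 0
Ȟ^1: (7−0)−6=1 plus torsion [2] ⇒ Z ⊕ Z/2
Ȟ^2: (0−0)−0=0 ⇒ 0

Ȟ^0 ≅ 0, Ȟ^1 ≅ Z ⊕ Z/2 and Ȟ^2 ≅ 0


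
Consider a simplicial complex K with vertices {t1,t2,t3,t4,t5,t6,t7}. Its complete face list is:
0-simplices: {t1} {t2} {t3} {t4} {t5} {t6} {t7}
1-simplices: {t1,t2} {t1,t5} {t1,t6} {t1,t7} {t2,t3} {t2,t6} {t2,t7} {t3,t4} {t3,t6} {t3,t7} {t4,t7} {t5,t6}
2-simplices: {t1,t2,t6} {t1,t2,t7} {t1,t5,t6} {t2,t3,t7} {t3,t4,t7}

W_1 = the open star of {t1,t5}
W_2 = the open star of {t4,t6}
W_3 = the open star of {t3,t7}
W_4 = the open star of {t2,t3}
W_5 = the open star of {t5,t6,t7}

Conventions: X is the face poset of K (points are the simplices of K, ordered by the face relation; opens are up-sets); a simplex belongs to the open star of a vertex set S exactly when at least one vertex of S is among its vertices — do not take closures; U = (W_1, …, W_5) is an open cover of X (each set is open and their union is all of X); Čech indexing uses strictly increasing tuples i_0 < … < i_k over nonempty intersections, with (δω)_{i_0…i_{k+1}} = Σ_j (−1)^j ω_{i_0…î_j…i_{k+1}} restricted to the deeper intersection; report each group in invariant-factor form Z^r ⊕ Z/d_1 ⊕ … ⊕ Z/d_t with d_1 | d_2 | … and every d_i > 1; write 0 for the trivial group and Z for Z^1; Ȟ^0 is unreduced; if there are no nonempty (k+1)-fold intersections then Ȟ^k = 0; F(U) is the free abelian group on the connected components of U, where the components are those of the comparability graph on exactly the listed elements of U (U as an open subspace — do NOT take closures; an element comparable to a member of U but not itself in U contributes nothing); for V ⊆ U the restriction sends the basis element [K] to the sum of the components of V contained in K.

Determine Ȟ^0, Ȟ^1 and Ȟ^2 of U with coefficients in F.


Ȟ^0(U;F) ≅ Z,  Ȟ^1(U;F) ≅ Z,  Ȟ^2(U;F) ≅ 0

nerve of the cover:
  W1={{t1},{t5},{t1,t2},{t1,t5},{t1,t6},{t1,t7},{t5,t6},{t1,t2,t6},{t1,t2,t7},{t1,t5,t6}} W2={{t4},{t6},{t1,t6},{t2,t6},{t3,t4},{t3,t6},{t4,t7},{t5,t6},{t1,t2,t6},{t1,t5,t6},{t3,t4,t7}} W3={{t3},{t7},{t1,t7},{t2,t3},{t2,t7},{t3,t4},{t3,t6},{t3,t7},{t4,t7},{t1,t2,t7},{t2,t3,t7},{t3,t4,t7}} W4={{t2},{t3},{t1,t2},{t2,t3},{t2,t6},{t2,t7},{t3,t4},{t3,t6},{t3,t7},{t1,t2,t6},{t1,t2,t7},{t2,t3,t7},{t3,t4,t7}} W5={{t5},{t6},{t7},{t1,t5},{t1,t6},{t1,t7},{t2,t6},{t2,t7},{t3,t6},{t3,t7},{t4,t7},{t5,t6},{t1,t2,t6},{t1,t2,t7},{t1,t5,t6},{t2,t3,t7},{t3,t4,t7}}
  W12={{t1,t6},{t5,t6},{t1,t2,t6},{t1,t5,t6}} W13={{t1,t7},{t1,t2,t7}} W14={{t1,t2},{t1,t2,t6},{t1,t2,t7}} W15={{t5},{t1,t5},{t1,t6},{t1,t7},{t5,t6},{t1,t2,t6},{t1,t2,t7},{t1,t5,t6}} W23={{t3,t4},{t3,t6},{t4,t7},{t3,t4,t7}} W24={{t2,t6},{t3,t4},{t3,t6},{t1,t2,t6},{t3,t4,t7}} W25={{t6},{t1,t6},{t2,t6},{t3,t6},{t4,t7},{t5,t6},{t1,t2,t6},{t1,t5,t6},{t3,t4,t7}} W34={{t3},{t2,t3},{t2,t7},{t3,t4},{t3,t6},{t3,t7},{t1,t2,t7},{t2,t3,t7},{t3,t4,t7}} W35={{t7},{t1,t7},{t2,t7},{t3,t6},{t3,t7},{t4,t7},{t1,t2,t7},{t2,t3,t7},{t3,t4,t7}} W45={{t2,t6},{t2,t7},{t3,t6},{t3,t7},{t1,t2,t6},{t1,t2,t7},{t2,t3,t7},{t3,t4,t7}}
  W124={{t1,t2,t6}} W125={{t1,t6},{t5,t6},{t1,t2,t6},{t1,t5,t6}} W134={{t1,t2,t7}} W135={{t1,t7},{t1,t2,t7}} W145={{t1,t2,t6},{t1,t2,t7}} W234={{t3,t4},{t3,t6},{t3,t4,t7}} W235={{t3,t6},{t4,t7},{t3,t4,t7}} W245={{t2,t6},{t3,t6},{t1,t2,t6},{t3,t4,t7}} W345={{t2,t7},{t3,t6},{t3,t7},{t1,t2,t7},{t2,t3,t7},{t3,t4,t7}}
  W1245={{t1,t2,t6}} W1345={{t1,t2,t7}} W2345={{t3,t6},{t3,t4,t7}}
components per intersection:
  W1: {{t1},{t5},{t1,t2},{t1,t5},{t1,t6},{t1,t7},{t5,t6},{t1,t2,t6},{t1,t2,t7},{t1,t5,t6}}
  W2: {{t4},{t3,t4},{t4,t7},{t3,t4,t7}} {{t6},{t1,t6},{t2,t6},{t3,t6},{t5,t6},{t1,t2,t6},{t1,t5,t6}}
  W3: {{t3},{t7},{t1,t7},{t2,t3},{t2,t7},{t3,t4},{t3,t6},{t3,t7},{t4,t7},{t1,t2,t7},{t2,t3,t7},{t3,t4,t7}}
  W4: {{t2},{t3},{t1,t2},{t2,t3},{t2,t6},{t2,t7},{t3,t4},{t3,t6},{t3,t7},{t1,t2,t6},{t1,t2,t7},{t2,t3,t7},{t3,t4,t7}}
  W5: {{t5},{t6},{t1,t5},{t1,t6},{t2,t6},{t3,t6},{t5,t6},{t1,t2,t6},{t1,t5,t6}} {{t7},{t1,t7},{t2,t7},{t3,t7},{t4,t7},{t1,t2,t7},{t2,t3,t7},{t3,t4,t7}}
  W12: {{t1,t6},{t5,t6},{t1,t2,t6},{t1,t5,t6}}
  W13: {{t1,t7},{t1,t2,t7}}
  W14: {{t1,t2},{t1,t2,t6},{t1,t2,t7}}
  W15: {{t5},{t1,t5},{t1,t6},{t5,t6},{t1,t2,t6},{t1,t5,t6}} {{t1,t7},{t1,t2,t7}}
  W23: {{t3,t4},{t4,t7},{t3,t4,t7}} {{t3,t6}}
  W24: {{t2,t6},{t1,t2,t6}} {{t3,t4},{t3,t4,t7}} {{t3,t6}}
  W25: {{t6},{t1,t6},{t2,t6},{t3,t6},{t5,t6},{t1,t2,t6},{t1,t5,t6}} {{t4,t7},{t3,t4,t7}}
  W34: {{t3},{t2,t3},{t2,t7},{t3,t4},{t3,t6},{t3,t7},{t1,t2,t7},{t2,t3,t7},{t3,t4,t7}}
  W35: {{t7},{t1,t7},{t2,t7},{t3,t7},{t4,t7},{t1,t2,t7},{t2,t3,t7},{t3,t4,t7}} {{t3,t6}}
  W45: {{t2,t6},{t1,t2,t6}} {{t2,t7},{t3,t7},{t1,t2,t7},{t2,t3,t7},{t3,t4,t7}} {{t3,t6}}
  W124: {{t1,t2,t6}}
  W125: {{t1,t6},{t5,t6},{t1,t2,t6},{t1,t5,t6}}
  W134: {{t1,t2,t7}}
  W135: {{t1,t7},{t1,t2,t7}}
  W145: {{t1,t2,t6}} {{t1,t2,t7}}
  W234: {{t3,t4},{t3,t4,t7}} {{t3,t6}}
  W235: {{t3,t6}} {{t4,t7},{t3,t4,t7}}
  W245: {{t2,t6},{t1,t2,t6}} {{t3,t6}} {{t3,t4,t7}}
  W345: {{t2,t7},{t3,t7},{t1,t2,t7},{t2,t3,t7},{t3,t4,t7}} {{t3,t6}}
  W1245: {{t1,t2,t6}}
  W1345: {{t1,t2,t7}}
  W2345: {{t3,t6}} {{t3,t4,t7}}
C dims 7,18,15,4; δ0: rk 6, SNF 1^6; δ1: rk 11, SNF 1^11; δ2: rk 4, SNF 1^4
Ȟ^0 = (7 − 6) − 0 = 1, so Ȟ^0 ≅ Z
Ȟ^1 = (18 − 11) − 6 = 1, so Ȟ^1 ≅ Z
Ȟ^2 = (15 − 4) − 11 = 0, so Ȟ^2 ≅ 0
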